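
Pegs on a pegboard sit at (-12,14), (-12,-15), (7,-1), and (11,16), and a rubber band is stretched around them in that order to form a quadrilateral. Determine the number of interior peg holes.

The shoelace formula gives twice the area as |[(-12)·(-15) − (-12)·14] + [(-12)·(-1) − 7·(-15)] + [7·16 − 11·(-1)] + [11·14 − (-12)·16]| = 934, so the area is 467.
The number of boundary lattice points is Σ gcd(|Δx|,|Δy|) = gcd(0,29) + gcd(19,14) + gcd(4,17) + gcd(23,2) = 29+1+1+1 = 32.
Pick's theorem gives I = A − B/2 + 1 = 467 − 32/2 + 1 = 452.

452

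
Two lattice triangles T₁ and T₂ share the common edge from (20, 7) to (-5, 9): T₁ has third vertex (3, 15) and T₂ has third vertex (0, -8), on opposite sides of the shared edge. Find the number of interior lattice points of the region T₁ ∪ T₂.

The union is the simple quadrilateral with vertices (20, 7), (3, 15), (-5, 9), (0, -8) in order.
By the shoelace formula, twice the signed area is |[20·15 − 3·7] + [3·9 − (-5)·15] + [(-5)·(-8) − 0·9] + [0·7 − 20·(-8)]| = 581, so the area is 581/2.
Along each edge there are gcd(|Δx|,|Δy|)+1 lattice points, so counting each shared vertex once the boundary has gcd(17,8) + gcd(8,6) + gcd(5,17) + gcd(20,15) = 1+2+1+5 = 9.
By Pick's theorem I = A − B/2 + 1 = 581/2 − 9/2 + 1 = 287.

287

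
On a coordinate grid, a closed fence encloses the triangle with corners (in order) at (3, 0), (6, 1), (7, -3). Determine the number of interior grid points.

Using the shoelace formula, 2A = |[3·1 − 6·0] + [6·(-3) − 7·1] + [7·0 − 3·(-3)]| = 13, so the area is 6.5.
The number of boundary lattice points is Σ gcd(|Δx|,|Δy|) = gcd(3,1) + gcd(1,4) + gcd(4,3) = 1+1+1 = 3.
By Pick's theorem A = I + B/2 − 1, so I = 6.5 − 3/2 + 1 = 6.

6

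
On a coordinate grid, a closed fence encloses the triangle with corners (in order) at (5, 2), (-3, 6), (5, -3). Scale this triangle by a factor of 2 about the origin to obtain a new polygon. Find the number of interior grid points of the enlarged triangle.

71

Using the shoelace formula, 2A = |(5·6 − (-3)·2) + ((-3)·(-3) − 5·6) + (5·2 − 5·(-3))| = 40, so the area is 20.
Summing gcd(|Δx|,|Δy|) over the edges gives the boundary count: gcd(8,4) + gcd(8,9) + gcd(0,5) = 4+1+5 = 10.
Scaling by 2 multiplies the area by 2² = 4 (so the new area is 80) and multiplies the boundary lattice-point count by 2, giving 20.
By Pick's theorem, the interior count of the dilated polygon is 80 − 20/2 + 1 = 71.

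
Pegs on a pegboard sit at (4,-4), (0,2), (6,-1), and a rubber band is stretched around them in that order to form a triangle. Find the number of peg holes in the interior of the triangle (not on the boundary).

Using the shoelace formula, 2A = |[4·2 − 0·(-4)] + [0·(-1) − 6·2] + [6·(-4) − 4·(-1)]| = 24, so the area is 12.
Along each edge there are gcd(|Δx|,|Δy|)+1 lattice points, so counting each shared vertex once the boundary has gcd(4,6) + gcd(6,3) + gcd(2,3) = 2+3+1 = 6.
By Pick's theorem A = I + B/2 − 1, so I = 12 − 6/2 + 1 = 10.

10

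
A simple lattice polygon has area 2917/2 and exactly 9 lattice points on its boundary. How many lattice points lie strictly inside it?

1455

From Pick's theorem, I = A − B/2 + 1 = 2917/2 − 9/2 + 1 = 1455.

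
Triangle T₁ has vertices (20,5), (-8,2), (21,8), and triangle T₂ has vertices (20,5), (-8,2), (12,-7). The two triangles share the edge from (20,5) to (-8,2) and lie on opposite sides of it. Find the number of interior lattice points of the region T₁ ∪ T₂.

194

The union is the simple quadrilateral with vertices (20,5), (21,8), (-8,2), (12,-7) in order.
Using the shoelace formula, 2A = |[20·8 − 21·5] + [21·2 − (-8)·8] + [(-8)·(-7) − 12·2] + [12·5 − 20·(-7)]| = 393, so the area is 196.5.
Summing gcd(|Δx|,|Δy|) over the edges gives the boundary count: gcd(1,3) + gcd(29,6) + gcd(20,9) + gcd(8,12) = 1+1+1+4 = 7.
By Pick's theorem I = A − B/2 + 1 = 196.5 − 7/2 + 1 = 194.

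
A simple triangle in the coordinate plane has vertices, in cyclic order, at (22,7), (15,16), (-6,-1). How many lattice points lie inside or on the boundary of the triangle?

158

Using the shoelace formula, 2A = |(22·16 − 15·7) + (15·(-1) − (-6)·16) + ((-6)·7 − 22·(-1))| = 308, so the area is 154.
The number of boundary lattice points is Σ gcd(|Δx|,|Δy|) = gcd(7,9) + gcd(21,17) + gcd(28,8) = 1+1+4 = 6.
Pick's theorem gives I = A − B/2 + 1 = 154 − 6/2 + 1 = 152, so the closed region contains I + B = 152 + 6 = 158 lattice points.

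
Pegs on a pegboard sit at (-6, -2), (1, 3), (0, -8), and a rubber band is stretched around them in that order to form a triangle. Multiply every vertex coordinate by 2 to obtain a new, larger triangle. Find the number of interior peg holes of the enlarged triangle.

137

By the shoelace formula, twice the signed area is |[(-6)·3 − 1·(-2)] + [1·(-8) − 0·3] + [0·(-2) − (-6)·(-8)]| = 72, so the area is 36.
Along each edge there are gcd(|Δx|,|Δy|)+1 lattice points, so counting each shared vertex once the boundary has gcd(7,5) + gcd(1,11) + gcd(6,6) = 1+1+6 = 8.
Scaling by 2 multiplies the area by 2² = 4 (so the new area is 144) and multiplies the boundary lattice-point count by 2, giving 16.
By Pick's theorem, the interior count of the dilated polygon is 144 − 16/2 + 1 = 137.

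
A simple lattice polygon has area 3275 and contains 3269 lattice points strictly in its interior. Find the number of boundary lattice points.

Pick's theorem gives A = I + B/2 − 1, so B = 2(A − I + 1) = 2(3275 − 3269 + 1) = 14.

14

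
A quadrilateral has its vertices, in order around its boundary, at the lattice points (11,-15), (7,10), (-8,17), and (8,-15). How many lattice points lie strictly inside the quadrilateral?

212

By the shoelace formula, twice the signed area is |(11·10 − 7·(-15)) + (7·17 − (-8)·10) + ((-8)·(-15) − 8·17) + (8·(-15) − 11·(-15))| = 443, so the area is 221.5.
Summing gcd(|Δx|,|Δy|) over the edges gives the boundary count: gcd(4,25) + gcd(15,7) + gcd(16,32) + gcd(3,0) = 1+1+16+3 = 21.
Pick's theorem gives I = A − B/2 + 1 = 221.5 − 21/2 + 1 = 212.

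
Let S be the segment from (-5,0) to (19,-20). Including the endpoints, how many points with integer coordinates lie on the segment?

The number of lattice points on a segment between lattice points is gcd(|Δx|,|Δy|) + 1 = gcd(24,20) + 1 = 4 + 1 = 5.

5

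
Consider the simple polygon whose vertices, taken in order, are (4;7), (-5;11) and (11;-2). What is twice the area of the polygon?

By the shoelace formula, twice the signed area is |[4·11 − (-5)·7] + [(-5)·(-2) − 11·11] + [11·7 − 4·(-2)]| = 53, so the area is 53/2.

53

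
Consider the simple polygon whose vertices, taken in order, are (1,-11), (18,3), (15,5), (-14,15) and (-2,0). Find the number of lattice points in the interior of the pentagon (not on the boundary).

294

The shoelace formula gives twice the area as |(1·3 − 18·(-11)) + (18·5 − 15·3) + (15·15 − (-14)·5) + ((-14)·0 − (-2)·15) + ((-2)·(-11) − 1·0)| = 593, so the area is 593/2.
The number of boundary lattice points is Σ gcd(|Δx|,|Δy|) = gcd(17,14) + gcd(3,2) + gcd(29,10) + gcd(12,15) + gcd(3,11) = 1+1+1+3+1 = 7.
By Pick's theorem A = I + B/2 − 1, so I = 593/2 − 7/2 + 1 = 294.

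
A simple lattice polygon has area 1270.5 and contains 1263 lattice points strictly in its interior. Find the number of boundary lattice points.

Pick's theorem gives A = I + B/2 − 1, so B = 2(A − I + 1) = 2(1270.5 − 1263 + 1) = 17.

17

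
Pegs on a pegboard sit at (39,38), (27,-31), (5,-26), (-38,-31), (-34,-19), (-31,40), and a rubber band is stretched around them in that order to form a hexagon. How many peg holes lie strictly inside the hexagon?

4467

By the shoelace formula, twice the signed area is |(39·(-31) − 27·38) + (27·(-26) − 5·(-31)) + (5·(-31) − (-38)·(-26)) + ((-38)·(-19) − (-34)·(-31)) + ((-34)·40 − (-31)·(-19)) + ((-31)·38 − 39·40)| = 8944, so the area is 4472.
Along each edge there are gcd(|Δx|,|Δy|)+1 lattice points, so counting each shared vertex once the boundary has gcd(12,69) + gcd(22,5) + gcd(43,5) + gcd(4,12) + gcd(3,59) + gcd(70,2) = 3+1+1+4+1+2 = 12.
By Pick's theorem A = I + B/2 − 1, so I = 4472 − 12/2 + 1 = 4467.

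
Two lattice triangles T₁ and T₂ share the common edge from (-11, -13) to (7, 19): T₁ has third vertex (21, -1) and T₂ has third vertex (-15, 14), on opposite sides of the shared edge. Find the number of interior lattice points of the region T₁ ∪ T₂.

The union is the simple quadrilateral with vertices (-11, -13), (21, -1), (7, 19), (-15, 14) in order.
By the shoelace formula, twice the signed area is |((-11)·(-1) − 21·(-13)) + (21·19 − 7·(-1)) + (7·14 − (-15)·19) + ((-15)·(-13) − (-11)·14)| = 1422, so the area is 711.
The number of boundary lattice points is Σ gcd(|Δx|,|Δy|) = gcd(32,12) + gcd(14,20) + gcd(22,5) + gcd(4,27) = 4+2+1+1 = 8.
By Pick's theorem I = A − B/2 + 1 = 711 − 8/2 + 1 = 708.

708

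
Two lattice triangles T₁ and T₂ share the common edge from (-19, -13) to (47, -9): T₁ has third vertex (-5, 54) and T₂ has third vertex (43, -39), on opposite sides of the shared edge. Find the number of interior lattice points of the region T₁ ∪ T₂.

3163

The union is the simple quadrilateral with vertices (-19, -13), (-5, 54), (47, -9), (43, -39) in order.
Using the shoelace formula, 2A = |((-19)·54 − (-5)·(-13)) + ((-5)·(-9) − 47·54) + (47·(-39) − 43·(-9)) + (43·(-13) − (-19)·(-39))| = 6330, so the area is 3165.
Along each edge there are gcd(|Δx|,|Δy|)+1 lattice points, so counting each shared vertex once the boundary has gcd(14,67) + gcd(52,63) + gcd(4,30) + gcd(62,26) = 1+1+2+2 = 6.
By Pick's theorem I = A − B/2 + 1 = 3165 − 6/2 + 1 = 3163.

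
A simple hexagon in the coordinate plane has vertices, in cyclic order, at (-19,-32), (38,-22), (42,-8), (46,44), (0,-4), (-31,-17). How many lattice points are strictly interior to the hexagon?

2410

The shoelace formula gives twice the area as |[(-19)·(-22) − 38·(-32)] + [38·(-8) − 42·(-22)] + [42·44 − 46·(-8)] + [46·(-4) − 0·44] + [0·(-17) − (-31)·(-4)] + [(-31)·(-32) − (-19)·(-17)]| = 4831, so the area is 4831/2.
The number of boundary lattice points is Σ gcd(|Δx|,|Δy|) = gcd(57,10) + gcd(4,14) + gcd(4,52) + gcd(46,48) + gcd(31,13) + gcd(12,15) = 1+2+4+2+1+3 = 13.
By Pick's theorem A = I + B/2 − 1, so I = 4831/2 − 13/2 + 1 = 2410.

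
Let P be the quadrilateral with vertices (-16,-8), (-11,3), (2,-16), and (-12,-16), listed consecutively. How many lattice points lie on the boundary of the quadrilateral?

Summing gcd(|Δx|,|Δy|) over the edges gives the boundary count: gcd(5,11) + gcd(13,19) + gcd(14,0) + gcd(4,8) = 1+1+14+4 = 20.

20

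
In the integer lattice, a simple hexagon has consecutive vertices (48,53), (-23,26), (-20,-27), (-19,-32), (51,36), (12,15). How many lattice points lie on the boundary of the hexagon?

The number of boundary lattice points is Σ gcd(|Δx|,|Δy|) = gcd(71,27) + gcd(3,53) + gcd(1,5) + gcd(70,68) + gcd(39,21) + gcd(36,38) = 1+1+1+2+3+2 = 10.

10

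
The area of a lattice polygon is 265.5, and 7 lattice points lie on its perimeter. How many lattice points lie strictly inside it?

Pick's theorem A = I + B/2 − 1 rearranges to I = A − B/2 + 1 = 265.5 − 7/2 + 1 = 263.

263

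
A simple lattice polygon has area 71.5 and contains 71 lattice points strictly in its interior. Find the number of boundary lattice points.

3

Pick's theorem gives A = I + B/2 − 1, so B = 2(A − I + 1) = 2(71.5 − 71 + 1) = 3.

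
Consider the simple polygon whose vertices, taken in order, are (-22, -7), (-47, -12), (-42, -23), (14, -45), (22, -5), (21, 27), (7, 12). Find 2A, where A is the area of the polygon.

4621

Using the shoelace formula, 2A = |[(-22)·(-12) − (-47)·(-7)] + [(-47)·(-23) − (-42)·(-12)] + [(-42)·(-45) − 14·(-23)] + [14·(-5) − 22·(-45)] + [22·27 − 21·(-5)] + [21·12 − 7·27] + [7·(-7) − (-22)·12]| = 4621, so the area is 2310.5.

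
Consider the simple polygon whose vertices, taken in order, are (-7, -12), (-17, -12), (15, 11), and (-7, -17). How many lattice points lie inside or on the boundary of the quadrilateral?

The shoelace formula gives twice the area as |[(-7)·(-12) − (-17)·(-12)] + [(-17)·11 − 15·(-12)] + [15·(-17) − (-7)·11] + [(-7)·(-12) − (-7)·(-17)]| = 340, so the area is 170.
The number of boundary lattice points is Σ gcd(|Δx|,|Δy|) = gcd(10,0) + gcd(32,23) + gcd(22,28) + gcd(0,5) = 10+1+2+5 = 18.
Pick's theorem gives I = A − B/2 + 1 = 170 − 18/2 + 1 = 162, so the closed region contains I + B = 162 + 18 = 180 lattice points.

180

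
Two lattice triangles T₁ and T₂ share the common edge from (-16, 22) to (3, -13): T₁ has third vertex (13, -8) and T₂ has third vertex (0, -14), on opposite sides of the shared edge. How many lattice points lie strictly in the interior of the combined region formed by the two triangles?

The union is the simple quadrilateral with vertices (-16, 22), (13, -8), (3, -13), (0, -14) in order.
The shoelace formula gives twice the area as |[(-16)·(-8) − 13·22] + [13·(-13) − 3·(-8)] + [3·(-14) − 0·(-13)] + [0·22 − (-16)·(-14)]| = 569, so the area is 569/2.
The number of boundary lattice points is Σ gcd(|Δx|,|Δy|) = gcd(29,30) + gcd(10,5) + gcd(3,1) + gcd(16,36) = 1+5+1+4 = 11.
By Pick's theorem I = A − B/2 + 1 = 569/2 − 11/2 + 1 = 280.

280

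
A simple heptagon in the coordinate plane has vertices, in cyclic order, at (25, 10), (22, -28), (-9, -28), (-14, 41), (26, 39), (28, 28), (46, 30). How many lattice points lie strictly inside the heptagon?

2613

The shoelace formula gives twice the area as |(25·(-28) − 22·10) + (22·(-28) − (-9)·(-28)) + ((-9)·41 − (-14)·(-28)) + ((-14)·39 − 26·41) + (26·28 − 28·39) + (28·30 − 46·28) + (46·10 − 25·30)| = 5263, so the area is 5263/2.
Along each edge there are gcd(|Δx|,|Δy|)+1 lattice points, so counting each shared vertex once the boundary has gcd(3,38) + gcd(31,0) + gcd(5,69) + gcd(40,2) + gcd(2,11) + gcd(18,2) + gcd(21,20) = 1+31+1+2+1+2+1 = 39.
By Pick's theorem A = I + B/2 − 1, so I = 5263/2 − 39/2 + 1 = 2613.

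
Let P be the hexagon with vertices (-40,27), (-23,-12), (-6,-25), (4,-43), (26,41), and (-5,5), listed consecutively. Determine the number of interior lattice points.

1819

The shoelace formula gives twice the area as |((-40)·(-12) − (-23)·27) + ((-23)·(-25) − (-6)·(-12)) + ((-6)·(-43) − 4·(-25)) + (4·41 − 26·(-43)) + (26·5 − (-5)·41) + ((-5)·27 − (-40)·5)| = 3644, so the area is 1822.
Along each edge there are gcd(|Δx|,|Δy|)+1 lattice points, so counting each shared vertex once the boundary has gcd(17,39) + gcd(17,13) + gcd(10,18) + gcd(22,84) + gcd(31,36) + gcd(35,22) = 1+1+2+2+1+1 = 8.
Pick's theorem gives I = A − B/2 + 1 = 1822 − 8/2 + 1 = 1819.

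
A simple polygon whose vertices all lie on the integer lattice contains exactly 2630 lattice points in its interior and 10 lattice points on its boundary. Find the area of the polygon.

Pick's theorem states A = I + B/2 − 1, so A = 2630 + 10/2 − 1 = 2634.

2634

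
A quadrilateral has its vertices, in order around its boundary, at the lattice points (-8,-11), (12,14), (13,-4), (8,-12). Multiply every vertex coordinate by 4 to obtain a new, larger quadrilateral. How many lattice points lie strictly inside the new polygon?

The shoelace formula gives twice the area as |((-8)·14 − 12·(-11)) + (12·(-4) − 13·14) + (13·(-12) − 8·(-4)) + (8·(-11) − (-8)·(-12))| = 518, so the area is 259.
Summing gcd(|Δx|,|Δy|) over the edges gives the boundary count: gcd(20,25) + gcd(1,18) + gcd(5,8) + gcd(16,1) = 5+1+1+1 = 8.
Scaling by 4 multiplies the area by 4² = 16 (so the new area is 4144) and multiplies the boundary lattice-point count by 4, giving 32.
By Pick's theorem, the interior count of the dilated polygon is 4144 − 32/2 + 1 = 4129.

4129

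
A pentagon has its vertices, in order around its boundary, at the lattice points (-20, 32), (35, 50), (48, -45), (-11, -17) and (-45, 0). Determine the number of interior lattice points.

4796

Using the shoelace formula, 2A = |((-20)·50 − 35·32) + (35·(-45) − 48·50) + (48·(-17) − (-11)·(-45)) + ((-11)·0 − (-45)·(-17)) + ((-45)·32 − (-20)·0)| = 9611, so the area is 4805.5.
Summing gcd(|Δx|,|Δy|) over the edges gives the boundary count: gcd(55,18) + gcd(13,95) + gcd(59,28) + gcd(34,17) + gcd(25,32) = 1+1+1+17+1 = 21.
Pick's theorem gives I = A − B/2 + 1 = 4805.5 − 21/2 + 1 = 4796.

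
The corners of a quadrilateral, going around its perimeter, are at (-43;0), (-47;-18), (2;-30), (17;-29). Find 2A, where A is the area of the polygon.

1425

Using the shoelace formula, 2A = |((-43)·(-18) − (-47)·0) + ((-47)·(-30) − 2·(-18)) + (2·(-29) − 17·(-30)) + (17·0 − (-43)·(-29))| = 1425, so the area is 712.5.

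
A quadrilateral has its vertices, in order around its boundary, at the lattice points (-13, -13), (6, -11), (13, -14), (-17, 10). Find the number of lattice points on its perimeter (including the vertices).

Along each edge there are gcd(|Δx|,|Δy|)+1 lattice points, so counting each shared vertex once the boundary has gcd(19,2) + gcd(7,3) + gcd(30,24) + gcd(4,23) = 1+1+6+1 = 9.

9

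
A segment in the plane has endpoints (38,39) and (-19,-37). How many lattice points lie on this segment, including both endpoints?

20

The number of lattice points on a segment between lattice points is gcd(|Δx|,|Δy|) + 1 = gcd(57,76) + 1 = 19 + 1 = 20.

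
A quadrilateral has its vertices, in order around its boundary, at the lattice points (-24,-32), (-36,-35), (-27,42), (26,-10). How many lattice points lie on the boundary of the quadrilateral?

The number of boundary lattice points is Σ gcd(|Δx|,|Δy|) = gcd(12,3) + gcd(9,77) + gcd(53,52) + gcd(50,22) = 3+1+1+2 = 7.

7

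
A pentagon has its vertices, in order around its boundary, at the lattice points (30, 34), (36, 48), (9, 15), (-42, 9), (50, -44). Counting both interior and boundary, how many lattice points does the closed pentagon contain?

Using the shoelace formula, 2A = |(30·48 − 36·34) + (36·15 − 9·48) + (9·9 − (-42)·15) + ((-42)·(-44) − 50·9) + (50·34 − 30·(-44))| = 5453, so the area is 5453/2.
The number of boundary lattice points is Σ gcd(|Δx|,|Δy|) = gcd(6,14) + gcd(27,33) + gcd(51,6) + gcd(92,53) + gcd(20,78) = 2+3+3+1+2 = 11.
Pick's theorem gives I = A − B/2 + 1 = 5453/2 − 11/2 + 1 = 2722, so the closed region contains I + B = 2722 + 11 = 2733 lattice points.

2733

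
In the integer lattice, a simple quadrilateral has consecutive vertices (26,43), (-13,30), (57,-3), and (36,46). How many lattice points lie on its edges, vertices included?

22

Along each edge there are gcd(|Δx|,|Δy|)+1 lattice points, so counting each shared vertex once the boundary has gcd(39,13) + gcd(70,33) + gcd(21,49) + gcd(10,3) = 13+1+7+1 = 22.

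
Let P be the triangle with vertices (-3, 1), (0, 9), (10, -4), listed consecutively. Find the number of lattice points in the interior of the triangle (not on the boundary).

By the shoelace formula, twice the signed area is |((-3)·9 − 0·1) + (0·(-4) − 10·9) + (10·1 − (-3)·(-4))| = 119, so the area is 59.5.
The number of boundary lattice points is Σ gcd(|Δx|,|Δy|) = gcd(3,8) + gcd(10,13) + gcd(13,5) = 1+1+1 = 3.
Pick's theorem gives I = A − B/2 + 1 = 59.5 − 3/2 + 1 = 59.

59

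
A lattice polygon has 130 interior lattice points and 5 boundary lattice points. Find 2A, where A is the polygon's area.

By Pick's theorem, A = I + B/2 − 1 = 130 + 5/2 − 1 = 263/2.
Hence 2A = 263.

263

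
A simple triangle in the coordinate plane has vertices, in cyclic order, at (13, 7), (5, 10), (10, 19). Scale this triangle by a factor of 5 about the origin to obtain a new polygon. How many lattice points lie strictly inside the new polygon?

Using the shoelace formula, 2A = |(13·10 − 5·7) + (5·19 − 10·10) + (10·7 − 13·19)| = 87, so the area is 87/2.
Along each edge there are gcd(|Δx|,|Δy|)+1 lattice points, so counting each shared vertex once the boundary has gcd(8,3) + gcd(5,9) + gcd(3,12) = 1+1+3 = 5.
Scaling by 5 multiplies the area by 5² = 25 (so the new area is 2175/2) and multiplies the boundary lattice-point count by 5, giving 25.
By Pick's theorem, the interior count of the dilated polygon is 2175/2 − 25/2 + 1 = 1076.

1076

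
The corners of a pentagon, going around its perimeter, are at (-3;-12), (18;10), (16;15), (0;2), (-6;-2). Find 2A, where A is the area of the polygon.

The shoelace formula gives twice the area as |((-3)·10 − 18·(-12)) + (18·15 − 16·10) + (16·2 − 0·15) + (0·(-2) − (-6)·2) + ((-6)·(-12) − (-3)·(-2))| = 406, so the area is 203.

406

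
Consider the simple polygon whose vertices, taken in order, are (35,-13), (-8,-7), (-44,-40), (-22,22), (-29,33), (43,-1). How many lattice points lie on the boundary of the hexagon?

13

The number of boundary lattice points is Σ gcd(|Δx|,|Δy|) = gcd(43,6) + gcd(36,33) + gcd(22,62) + gcd(7,11) + gcd(72,34) + gcd(8,12) = 1+3+2+1+2+4 = 13.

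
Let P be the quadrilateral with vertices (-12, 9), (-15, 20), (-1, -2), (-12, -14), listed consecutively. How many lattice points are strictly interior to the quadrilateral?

By the shoelace formula, twice the signed area is |[(-12)·20 − (-15)·9] + [(-15)·(-2) − (-1)·20] + [(-1)·(-14) − (-12)·(-2)] + [(-12)·9 − (-12)·(-14)]| = 341, so the area is 170.5.
Summing gcd(|Δx|,|Δy|) over the edges gives the boundary count: gcd(3,11) + gcd(14,22) + gcd(11,12) + gcd(0,23) = 1+2+1+23 = 27.
Pick's theorem gives I = A − B/2 + 1 = 170.5 − 27/2 + 1 = 158.

158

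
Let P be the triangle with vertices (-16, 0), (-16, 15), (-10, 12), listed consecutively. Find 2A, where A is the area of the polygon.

By the shoelace formula, twice the signed area is |((-16)·15 − (-16)·0) + ((-16)·12 − (-10)·15) + ((-10)·0 − (-16)·12)| = 90, so the area is 45.

90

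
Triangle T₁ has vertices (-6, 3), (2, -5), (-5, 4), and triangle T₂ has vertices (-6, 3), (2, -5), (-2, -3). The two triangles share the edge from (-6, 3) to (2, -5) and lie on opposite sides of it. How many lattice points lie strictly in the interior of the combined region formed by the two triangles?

14

The union is the simple quadrilateral with vertices (-6, 3), (-5, 4), (2, -5), (-2, -3) in order.
The shoelace formula gives twice the area as |((-6)·4 − (-5)·3) + ((-5)·(-5) − 2·4) + (2·(-3) − (-2)·(-5)) + ((-2)·3 − (-6)·(-3))| = 32, so the area is 16.
The number of boundary lattice points is Σ gcd(|Δx|,|Δy|) = gcd(1,1) + gcd(7,9) + gcd(4,2) + gcd(4,6) = 1+1+2+2 = 6.
By Pick's theorem I = A − B/2 + 1 = 16 − 6/2 + 1 = 14.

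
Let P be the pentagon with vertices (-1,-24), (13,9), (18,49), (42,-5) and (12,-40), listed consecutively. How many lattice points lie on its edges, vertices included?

18

Along each edge there are gcd(|Δx|,|Δy|)+1 lattice points, so counting each shared vertex once the boundary has gcd(14,33) + gcd(5,40) + gcd(24,54) + gcd(30,35) + gcd(13,16) = 1+5+6+5+1 = 18.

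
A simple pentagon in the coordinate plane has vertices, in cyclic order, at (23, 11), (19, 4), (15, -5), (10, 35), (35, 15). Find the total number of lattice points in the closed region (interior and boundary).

375

Using the shoelace formula, 2A = |[23·4 − 19·11] + [19·(-5) − 15·4] + [15·35 − 10·(-5)] + [10·15 − 35·35] + [35·11 − 23·15]| = 732, so the area is 366.
Along each edge there are gcd(|Δx|,|Δy|)+1 lattice points, so counting each shared vertex once the boundary has gcd(4,7) + gcd(4,9) + gcd(5,40) + gcd(25,20) + gcd(12,4) = 1+1+5+5+4 = 16.
Pick's theorem gives I = A − B/2 + 1 = 366 − 16/2 + 1 = 359, so the closed region contains I + B = 359 + 16 = 375 lattice points.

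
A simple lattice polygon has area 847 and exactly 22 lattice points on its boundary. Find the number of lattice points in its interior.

837

Pick's theorem A = I + B/2 − 1 rearranges to I = A − B/2 + 1 = 847 − 22/2 + 1 = 837.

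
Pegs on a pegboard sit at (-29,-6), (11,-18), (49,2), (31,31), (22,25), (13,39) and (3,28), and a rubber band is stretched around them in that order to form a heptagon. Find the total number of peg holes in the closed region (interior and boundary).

The shoelace formula gives twice the area as |[(-29)·(-18) − 11·(-6)] + [11·2 − 49·(-18)] + [49·31 − 31·2] + [31·25 − 22·31] + [22·39 − 13·25] + [13·28 − 3·39] + [3·(-6) − (-29)·28]| = 4616, so the area is 2308.
Along each edge there are gcd(|Δx|,|Δy|)+1 lattice points, so counting each shared vertex once the boundary has gcd(40,12) + gcd(38,20) + gcd(18,29) + gcd(9,6) + gcd(9,14) + gcd(10,11) + gcd(32,34) = 4+2+1+3+1+1+2 = 14.
Pick's theorem gives I = A − B/2 + 1 = 2308 − 14/2 + 1 = 2302, so the closed region contains I + B = 2302 + 14 = 2316 lattice points.

2316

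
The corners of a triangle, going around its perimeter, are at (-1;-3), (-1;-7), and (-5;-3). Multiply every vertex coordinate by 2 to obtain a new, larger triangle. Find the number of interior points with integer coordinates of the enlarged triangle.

21

Using the shoelace formula, 2A = |[(-1)·(-7) − (-1)·(-3)] + [(-1)·(-3) − (-5)·(-7)] + [(-5)·(-3) − (-1)·(-3)]| = 16, so the area is 8.
Along each edge there are gcd(|Δx|,|Δy|)+1 lattice points, so counting each shared vertex once the boundary has gcd(0,4) + gcd(4,4) + gcd(4,0) = 4+4+4 = 12.
Scaling by 2 multiplies the area by 2² = 4 (so the new area is 32) and multiplies the boundary lattice-point count by 2, giving 24.
By Pick's theorem, the interior count of the dilated polygon is 32 − 24/2 + 1 = 21.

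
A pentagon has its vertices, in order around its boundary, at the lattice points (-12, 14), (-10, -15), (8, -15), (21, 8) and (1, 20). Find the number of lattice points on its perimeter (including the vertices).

25

Summing gcd(|Δx|,|Δy|) over the edges gives the boundary count: gcd(2,29) + gcd(18,0) + gcd(13,23) + gcd(20,12) + gcd(13,6) = 1+18+1+4+1 = 25.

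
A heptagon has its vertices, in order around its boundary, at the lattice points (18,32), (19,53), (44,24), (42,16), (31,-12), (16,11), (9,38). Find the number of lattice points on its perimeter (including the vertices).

10

Along each edge there are gcd(|Δx|,|Δy|)+1 lattice points, so counting each shared vertex once the boundary has gcd(1,21) + gcd(25,29) + gcd(2,8) + gcd(11,28) + gcd(15,23) + gcd(7,27) + gcd(9,6) = 1+1+2+1+1+1+3 = 10.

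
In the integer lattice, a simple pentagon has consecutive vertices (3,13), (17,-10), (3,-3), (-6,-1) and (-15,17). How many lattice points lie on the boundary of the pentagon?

Along each edge there are gcd(|Δx|,|Δy|)+1 lattice points, so counting each shared vertex once the boundary has gcd(14,23) + gcd(14,7) + gcd(9,2) + gcd(9,18) + gcd(18,4) = 1+7+1+9+2 = 20.

20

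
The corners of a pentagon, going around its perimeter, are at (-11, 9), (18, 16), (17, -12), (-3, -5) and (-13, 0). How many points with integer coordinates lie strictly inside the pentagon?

The shoelace formula gives twice the area as |[(-11)·16 − 18·9] + [18·(-12) − 17·16] + [17·(-5) − (-3)·(-12)] + [(-3)·0 − (-13)·(-5)] + [(-13)·9 − (-11)·0]| = 1129, so the area is 1129/2.
The number of boundary lattice points is Σ gcd(|Δx|,|Δy|) = gcd(29,7) + gcd(1,28) + gcd(20,7) + gcd(10,5) + gcd(2,9) = 1+1+1+5+1 = 9.
Pick's theorem gives I = A − B/2 + 1 = 1129/2 − 9/2 + 1 = 561.

561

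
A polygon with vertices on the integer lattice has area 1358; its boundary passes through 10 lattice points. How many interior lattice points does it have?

1354

Pick's theorem A = I + B/2 − 1 rearranges to I = A − B/2 + 1 = 1358 − 10/2 + 1 = 1354.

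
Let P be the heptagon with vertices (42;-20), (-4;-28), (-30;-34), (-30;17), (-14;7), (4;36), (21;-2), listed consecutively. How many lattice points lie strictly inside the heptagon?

2517

By the shoelace formula, twice the signed area is |(42·(-28) − (-4)·(-20)) + ((-4)·(-34) − (-30)·(-28)) + ((-30)·17 − (-30)·(-34)) + ((-30)·7 − (-14)·17) + ((-14)·36 − 4·7) + (4·(-2) − 21·36) + (21·(-20) − 42·(-2))| = 5094, so the area is 2547.
Summing gcd(|Δx|,|Δy|) over the edges gives the boundary count: gcd(46,8) + gcd(26,6) + gcd(0,51) + gcd(16,10) + gcd(18,29) + gcd(17,38) + gcd(21,18) = 2+2+51+2+1+1+3 = 62.
By Pick's theorem A = I + B/2 − 1, so I = 2547 − 62/2 + 1 = 2517.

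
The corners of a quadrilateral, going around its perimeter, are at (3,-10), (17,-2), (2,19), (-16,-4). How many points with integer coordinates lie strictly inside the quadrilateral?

477

The shoelace formula gives twice the area as |(3·(-2) − 17·(-10)) + (17·19 − 2·(-2)) + (2·(-4) − (-16)·19) + ((-16)·(-10) − 3·(-4))| = 959, so the area is 959/2.
Summing gcd(|Δx|,|Δy|) over the edges gives the boundary count: gcd(14,8) + gcd(15,21) + gcd(18,23) + gcd(19,6) = 2+3+1+1 = 7.
Pick's theorem gives I = A − B/2 + 1 = 959/2 − 7/2 + 1 = 477.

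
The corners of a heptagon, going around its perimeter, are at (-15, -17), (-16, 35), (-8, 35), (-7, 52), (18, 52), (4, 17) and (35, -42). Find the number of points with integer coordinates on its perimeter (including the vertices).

68

The number of boundary lattice points is Σ gcd(|Δx|,|Δy|) = gcd(1,52) + gcd(8,0) + gcd(1,17) + gcd(25,0) + gcd(14,35) + gcd(31,59) + gcd(50,25) = 1+8+1+25+7+1+25 = 68.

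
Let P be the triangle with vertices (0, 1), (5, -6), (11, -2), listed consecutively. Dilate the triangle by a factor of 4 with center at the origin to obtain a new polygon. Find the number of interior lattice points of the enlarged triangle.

489

By the shoelace formula, twice the signed area is |(0·(-6) − 5·1) + (5·(-2) − 11·(-6)) + (11·1 − 0·(-2))| = 62, so the area is 31.
Summing gcd(|Δx|,|Δy|) over the edges gives the boundary count: gcd(5,7) + gcd(6,4) + gcd(11,3) = 1+2+1 = 4.
Scaling by 4 multiplies the area by 4² = 16 (so the new area is 496) and multiplies the boundary lattice-point count by 4, giving 16.
By Pick's theorem, the interior count of the dilated polygon is 496 − 16/2 + 1 = 489.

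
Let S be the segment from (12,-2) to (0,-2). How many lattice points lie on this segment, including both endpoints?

13

The number of lattice points on a segment between lattice points is gcd(|Δx|,|Δy|) + 1 = gcd(12,0) + 1 = 12 + 1 = 13.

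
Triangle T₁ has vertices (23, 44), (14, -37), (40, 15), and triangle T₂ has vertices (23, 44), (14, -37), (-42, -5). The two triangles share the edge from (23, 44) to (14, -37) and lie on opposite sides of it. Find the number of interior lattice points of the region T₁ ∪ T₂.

3214

The union is the simple quadrilateral with vertices (23, 44), (40, 15), (14, -37), (-42, -5) in order.
By the shoelace formula, twice the signed area is |(23·15 − 40·44) + (40·(-37) − 14·15) + (14·(-5) − (-42)·(-37)) + ((-42)·44 − 23·(-5))| = 6462, so the area is 3231.
Along each edge there are gcd(|Δx|,|Δy|)+1 lattice points, so counting each shared vertex once the boundary has gcd(17,29) + gcd(26,52) + gcd(56,32) + gcd(65,49) = 1+26+8+1 = 36.
By Pick's theorem I = A − B/2 + 1 = 3231 − 36/2 + 1 = 3214.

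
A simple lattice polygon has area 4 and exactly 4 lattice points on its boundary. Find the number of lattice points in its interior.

From Pick's theorem, I = A − B/2 + 1 = 4 − 4/2 + 1 = 3.

3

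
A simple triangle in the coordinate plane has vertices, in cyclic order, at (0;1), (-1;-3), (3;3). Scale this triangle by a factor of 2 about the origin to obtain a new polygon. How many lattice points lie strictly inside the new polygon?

By the shoelace formula, twice the signed area is |(0·(-3) − (-1)·1) + ((-1)·3 − 3·(-3)) + (3·1 − 0·3)| = 10, so the area is 5.
Along each edge there are gcd(|Δx|,|Δy|)+1 lattice points, so counting each shared vertex once the boundary has gcd(1,4) + gcd(4,6) + gcd(3,2) = 1+2+1 = 4.
Scaling by 2 multiplies the area by 2² = 4 (so the new area is 20) and multiplies the boundary lattice-point count by 2, giving 8.
By Pick's theorem, the interior count of the dilated polygon is 20 − 8/2 + 1 = 17.

17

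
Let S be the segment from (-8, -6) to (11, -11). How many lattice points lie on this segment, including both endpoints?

2

The number of lattice points on a segment between lattice points is gcd(|Δx|,|Δy|) + 1 = gcd(19,5) + 1 = 1 + 1 = 2.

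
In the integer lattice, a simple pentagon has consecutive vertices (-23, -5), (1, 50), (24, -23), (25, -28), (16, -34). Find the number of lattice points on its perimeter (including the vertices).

7

The number of boundary lattice points is Σ gcd(|Δx|,|Δy|) = gcd(24,55) + gcd(23,73) + gcd(1,5) + gcd(9,6) + gcd(39,29) = 1+1+1+3+1 = 7.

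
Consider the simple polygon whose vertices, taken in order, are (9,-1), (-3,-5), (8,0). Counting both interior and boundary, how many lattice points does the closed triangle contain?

12

By the shoelace formula, twice the signed area is |(9·(-5) − (-3)·(-1)) + ((-3)·0 − 8·(-5)) + (8·(-1) − 9·0)| = 16, so the area is 8.
The number of boundary lattice points is Σ gcd(|Δx|,|Δy|) = gcd(12,4) + gcd(11,5) + gcd(1,1) = 4+1+1 = 6.
Pick's theorem gives I = A − B/2 + 1 = 8 − 6/2 + 1 = 6, so the closed region contains I + B = 6 + 6 = 12 lattice points.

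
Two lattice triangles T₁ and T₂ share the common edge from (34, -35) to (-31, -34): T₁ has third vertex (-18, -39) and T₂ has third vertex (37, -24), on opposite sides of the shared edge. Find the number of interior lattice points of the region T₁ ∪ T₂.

512

The union is the simple quadrilateral with vertices (34, -35), (-18, -39), (-31, -34), (37, -24) in order.
The shoelace formula gives twice the area as |(34·(-39) − (-18)·(-35)) + ((-18)·(-34) − (-31)·(-39)) + ((-31)·(-24) − 37·(-34)) + (37·(-35) − 34·(-24))| = 1030, so the area is 515.
The number of boundary lattice points is Σ gcd(|Δx|,|Δy|) = gcd(52,4) + gcd(13,5) + gcd(68,10) + gcd(3,11) = 4+1+2+1 = 8.
By Pick's theorem I = A − B/2 + 1 = 515 − 8/2 + 1 = 512.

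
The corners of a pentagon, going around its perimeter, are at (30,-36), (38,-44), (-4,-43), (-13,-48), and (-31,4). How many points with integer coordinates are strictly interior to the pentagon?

The shoelace formula gives twice the area as |(30·(-44) − 38·(-36)) + (38·(-43) − (-4)·(-44)) + ((-4)·(-48) − (-13)·(-43)) + ((-13)·4 − (-31)·(-48)) + ((-31)·(-36) − 30·4)| = 2673, so the area is 1336.5.
Summing gcd(|Δx|,|Δy|) over the edges gives the boundary count: gcd(8,8) + gcd(42,1) + gcd(9,5) + gcd(18,52) + gcd(61,40) = 8+1+1+2+1 = 13.
Pick's theorem gives I = A − B/2 + 1 = 1336.5 − 13/2 + 1 = 1331.

1331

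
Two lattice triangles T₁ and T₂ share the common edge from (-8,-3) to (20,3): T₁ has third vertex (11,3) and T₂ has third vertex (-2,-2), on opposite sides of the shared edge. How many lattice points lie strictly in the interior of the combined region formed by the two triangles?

The union is the simple quadrilateral with vertices (-8,-3), (11,3), (20,3), (-2,-2) in order.
By the shoelace formula, twice the signed area is |((-8)·3 − 11·(-3)) + (11·3 − 20·3) + (20·(-2) − (-2)·3) + ((-2)·(-3) − (-8)·(-2))| = 62, so the area is 31.
The number of boundary lattice points is Σ gcd(|Δx|,|Δy|) = gcd(19,6) + gcd(9,0) + gcd(22,5) + gcd(6,1) = 1+9+1+1 = 12.
By Pick's theorem I = A − B/2 + 1 = 31 − 12/2 + 1 = 26.

26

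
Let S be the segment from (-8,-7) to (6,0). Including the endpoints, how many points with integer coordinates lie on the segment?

8

The number of lattice points on a segment between lattice points is gcd(|Δx|,|Δy|) + 1 = gcd(14,7) + 1 = 7 + 1 = 8.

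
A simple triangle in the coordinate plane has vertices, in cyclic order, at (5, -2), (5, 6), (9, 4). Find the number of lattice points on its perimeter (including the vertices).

12

Along each edge there are gcd(|Δx|,|Δy|)+1 lattice points, so counting each shared vertex once the boundary has gcd(0,8) + gcd(4,2) + gcd(4,6) = 8+2+2 = 12.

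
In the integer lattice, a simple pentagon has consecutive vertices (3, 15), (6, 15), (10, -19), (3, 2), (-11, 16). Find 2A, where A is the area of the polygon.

The shoelace formula gives twice the area as |(3·15 − 6·15) + (6·(-19) − 10·15) + (10·2 − 3·(-19)) + (3·16 − (-11)·2) + ((-11)·15 − 3·16)| = 375, so the area is 375/2.

375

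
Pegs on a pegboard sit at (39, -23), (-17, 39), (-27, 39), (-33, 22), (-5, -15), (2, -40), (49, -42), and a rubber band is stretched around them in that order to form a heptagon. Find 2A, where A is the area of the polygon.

5435

Using the shoelace formula, 2A = |(39·39 − (-17)·(-23)) + ((-17)·39 − (-27)·39) + ((-27)·22 − (-33)·39) + ((-33)·(-15) − (-5)·22) + ((-5)·(-40) − 2·(-15)) + (2·(-42) − 49·(-40)) + (49·(-23) − 39·(-42))| = 5435, so the area is 5435/2.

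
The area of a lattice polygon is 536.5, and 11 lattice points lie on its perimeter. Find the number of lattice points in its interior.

From Pick's theorem, I = A − B/2 + 1 = 536.5 − 11/2 + 1 = 532.

532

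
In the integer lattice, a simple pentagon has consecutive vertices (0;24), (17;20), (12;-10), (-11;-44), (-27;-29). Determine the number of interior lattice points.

1483

By the shoelace formula, twice the signed area is |(0·20 − 17·24) + (17·(-10) − 12·20) + (12·(-44) − (-11)·(-10)) + ((-11)·(-29) − (-27)·(-44)) + ((-27)·24 − 0·(-29))| = 2973, so the area is 2973/2.
Summing gcd(|Δx|,|Δy|) over the edges gives the boundary count: gcd(17,4) + gcd(5,30) + gcd(23,34) + gcd(16,15) + gcd(27,53) = 1+5+1+1+1 = 9.
By Pick's theorem A = I + B/2 − 1, so I = 2973/2 − 9/2 + 1 = 1483.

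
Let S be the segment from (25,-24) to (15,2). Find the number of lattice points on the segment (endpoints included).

3

The number of lattice points on a segment between lattice points is gcd(|Δx|,|Δy|) + 1 = gcd(10,26) + 1 = 2 + 1 = 3.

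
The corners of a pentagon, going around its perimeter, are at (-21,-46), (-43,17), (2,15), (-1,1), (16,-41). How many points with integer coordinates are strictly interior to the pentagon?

2283

The shoelace formula gives twice the area as |[(-21)·17 − (-43)·(-46)] + [(-43)·15 − 2·17] + [2·1 − (-1)·15] + [(-1)·(-41) − 16·1] + [16·(-46) − (-21)·(-41)]| = 4569, so the area is 4569/2.
The number of boundary lattice points is Σ gcd(|Δx|,|Δy|) = gcd(22,63) + gcd(45,2) + gcd(3,14) + gcd(17,42) + gcd(37,5) = 1+1+1+1+1 = 5.
By Pick's theorem A = I + B/2 − 1, so I = 4569/2 − 5/2 + 1 = 2283.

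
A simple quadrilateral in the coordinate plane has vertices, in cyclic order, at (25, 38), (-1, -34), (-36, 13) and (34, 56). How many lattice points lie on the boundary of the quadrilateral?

The number of boundary lattice points is Σ gcd(|Δx|,|Δy|) = gcd(26,72) + gcd(35,47) + gcd(70,43) + gcd(9,18) = 2+1+1+9 = 13.

13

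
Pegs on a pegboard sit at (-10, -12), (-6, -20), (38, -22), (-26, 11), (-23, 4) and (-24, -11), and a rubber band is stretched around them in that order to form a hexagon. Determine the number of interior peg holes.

767

The shoelace formula gives twice the area as |[(-10)·(-20) − (-6)·(-12)] + [(-6)·(-22) − 38·(-20)] + [38·11 − (-26)·(-22)] + [(-26)·4 − (-23)·11] + [(-23)·(-11) − (-24)·4] + [(-24)·(-12) − (-10)·(-11)]| = 1542, so the area is 771.
The number of boundary lattice points is Σ gcd(|Δx|,|Δy|) = gcd(4,8) + gcd(44,2) + gcd(64,33) + gcd(3,7) + gcd(1,15) + gcd(14,1) = 4+2+1+1+1+1 = 10.
By Pick's theorem A = I + B/2 − 1, so I = 771 − 10/2 + 1 = 767.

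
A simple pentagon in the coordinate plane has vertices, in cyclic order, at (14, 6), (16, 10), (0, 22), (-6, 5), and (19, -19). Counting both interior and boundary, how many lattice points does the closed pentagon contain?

The shoelace formula gives twice the area as |(14·10 − 16·6) + (16·22 − 0·10) + (0·5 − (-6)·22) + ((-6)·(-19) − 19·5) + (19·6 − 14·(-19))| = 927, so the area is 927/2.
Along each edge there are gcd(|Δx|,|Δy|)+1 lattice points, so counting each shared vertex once the boundary has gcd(2,4) + gcd(16,12) + gcd(6,17) + gcd(25,24) + gcd(5,25) = 2+4+1+1+5 = 13.
Pick's theorem gives I = A − B/2 + 1 = 927/2 − 13/2 + 1 = 458, so the closed region contains I + B = 458 + 13 = 471 lattice points.

471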